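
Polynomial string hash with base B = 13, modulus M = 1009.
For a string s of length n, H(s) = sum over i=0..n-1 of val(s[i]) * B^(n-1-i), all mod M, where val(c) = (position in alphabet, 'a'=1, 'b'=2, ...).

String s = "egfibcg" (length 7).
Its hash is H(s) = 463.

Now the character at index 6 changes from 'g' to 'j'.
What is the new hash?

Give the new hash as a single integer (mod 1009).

Answer: 466

Derivation:
val('g') = 7, val('j') = 10
Position k = 6, exponent = n-1-k = 0
B^0 mod M = 13^0 mod 1009 = 1
Delta = (10 - 7) * 1 mod 1009 = 3
New hash = (463 + 3) mod 1009 = 466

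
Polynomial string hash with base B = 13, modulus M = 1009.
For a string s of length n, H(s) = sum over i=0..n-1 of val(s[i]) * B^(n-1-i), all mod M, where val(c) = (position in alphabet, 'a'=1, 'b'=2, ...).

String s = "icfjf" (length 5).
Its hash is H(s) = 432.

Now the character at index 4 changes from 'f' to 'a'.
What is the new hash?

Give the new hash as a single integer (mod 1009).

Answer: 427

Derivation:
val('f') = 6, val('a') = 1
Position k = 4, exponent = n-1-k = 0
B^0 mod M = 13^0 mod 1009 = 1
Delta = (1 - 6) * 1 mod 1009 = 1004
New hash = (432 + 1004) mod 1009 = 427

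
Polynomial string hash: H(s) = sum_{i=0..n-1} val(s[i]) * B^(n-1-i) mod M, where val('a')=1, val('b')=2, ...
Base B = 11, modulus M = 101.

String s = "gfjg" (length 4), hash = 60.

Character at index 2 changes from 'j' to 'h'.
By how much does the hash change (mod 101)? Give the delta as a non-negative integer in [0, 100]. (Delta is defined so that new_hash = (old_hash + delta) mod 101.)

Delta formula: (val(new) - val(old)) * B^(n-1-k) mod M
  val('h') - val('j') = 8 - 10 = -2
  B^(n-1-k) = 11^1 mod 101 = 11
  Delta = -2 * 11 mod 101 = 79

Answer: 79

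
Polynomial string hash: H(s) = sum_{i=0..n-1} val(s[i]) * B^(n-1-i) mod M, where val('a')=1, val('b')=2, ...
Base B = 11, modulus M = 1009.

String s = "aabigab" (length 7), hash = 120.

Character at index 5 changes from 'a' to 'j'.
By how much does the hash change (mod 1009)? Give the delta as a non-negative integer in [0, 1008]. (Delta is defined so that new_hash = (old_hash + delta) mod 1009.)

Delta formula: (val(new) - val(old)) * B^(n-1-k) mod M
  val('j') - val('a') = 10 - 1 = 9
  B^(n-1-k) = 11^1 mod 1009 = 11
  Delta = 9 * 11 mod 1009 = 99

Answer: 99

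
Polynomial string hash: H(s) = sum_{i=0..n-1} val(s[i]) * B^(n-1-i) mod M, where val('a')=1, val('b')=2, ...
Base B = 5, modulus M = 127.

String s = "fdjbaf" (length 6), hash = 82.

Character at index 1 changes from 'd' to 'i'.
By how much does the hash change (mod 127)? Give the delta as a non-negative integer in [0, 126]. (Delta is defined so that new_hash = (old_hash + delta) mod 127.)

Delta formula: (val(new) - val(old)) * B^(n-1-k) mod M
  val('i') - val('d') = 9 - 4 = 5
  B^(n-1-k) = 5^4 mod 127 = 117
  Delta = 5 * 117 mod 127 = 77

Answer: 77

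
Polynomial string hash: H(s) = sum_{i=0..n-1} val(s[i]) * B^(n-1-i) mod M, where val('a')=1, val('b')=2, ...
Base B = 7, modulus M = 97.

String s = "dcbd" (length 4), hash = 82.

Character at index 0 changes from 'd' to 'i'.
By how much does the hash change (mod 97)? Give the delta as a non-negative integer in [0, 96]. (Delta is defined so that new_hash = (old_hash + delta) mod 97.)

Answer: 66

Derivation:
Delta formula: (val(new) - val(old)) * B^(n-1-k) mod M
  val('i') - val('d') = 9 - 4 = 5
  B^(n-1-k) = 7^3 mod 97 = 52
  Delta = 5 * 52 mod 97 = 66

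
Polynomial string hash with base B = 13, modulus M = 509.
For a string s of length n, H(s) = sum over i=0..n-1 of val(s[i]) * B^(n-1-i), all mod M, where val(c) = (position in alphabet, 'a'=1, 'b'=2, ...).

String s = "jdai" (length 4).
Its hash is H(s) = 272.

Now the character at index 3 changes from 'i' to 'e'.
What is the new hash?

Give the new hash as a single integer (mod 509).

val('i') = 9, val('e') = 5
Position k = 3, exponent = n-1-k = 0
B^0 mod M = 13^0 mod 509 = 1
Delta = (5 - 9) * 1 mod 509 = 505
New hash = (272 + 505) mod 509 = 268

Answer: 268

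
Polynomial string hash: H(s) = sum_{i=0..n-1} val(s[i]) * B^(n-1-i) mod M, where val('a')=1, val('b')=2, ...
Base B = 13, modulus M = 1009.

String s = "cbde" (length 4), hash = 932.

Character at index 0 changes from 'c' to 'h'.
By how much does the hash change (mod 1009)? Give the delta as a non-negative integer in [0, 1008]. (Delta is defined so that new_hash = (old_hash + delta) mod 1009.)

Answer: 895

Derivation:
Delta formula: (val(new) - val(old)) * B^(n-1-k) mod M
  val('h') - val('c') = 8 - 3 = 5
  B^(n-1-k) = 13^3 mod 1009 = 179
  Delta = 5 * 179 mod 1009 = 895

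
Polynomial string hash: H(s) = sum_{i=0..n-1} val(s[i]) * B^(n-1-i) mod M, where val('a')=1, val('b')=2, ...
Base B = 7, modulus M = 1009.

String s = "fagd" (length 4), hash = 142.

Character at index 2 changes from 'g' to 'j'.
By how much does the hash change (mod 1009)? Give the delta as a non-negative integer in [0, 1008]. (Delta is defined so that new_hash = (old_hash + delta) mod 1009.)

Delta formula: (val(new) - val(old)) * B^(n-1-k) mod M
  val('j') - val('g') = 10 - 7 = 3
  B^(n-1-k) = 7^1 mod 1009 = 7
  Delta = 3 * 7 mod 1009 = 21

Answer: 21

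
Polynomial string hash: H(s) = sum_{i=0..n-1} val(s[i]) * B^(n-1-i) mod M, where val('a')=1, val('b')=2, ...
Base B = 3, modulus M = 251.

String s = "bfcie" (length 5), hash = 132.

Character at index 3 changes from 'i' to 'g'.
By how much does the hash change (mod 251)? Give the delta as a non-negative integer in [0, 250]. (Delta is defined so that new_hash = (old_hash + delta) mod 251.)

Answer: 245

Derivation:
Delta formula: (val(new) - val(old)) * B^(n-1-k) mod M
  val('g') - val('i') = 7 - 9 = -2
  B^(n-1-k) = 3^1 mod 251 = 3
  Delta = -2 * 3 mod 251 = 245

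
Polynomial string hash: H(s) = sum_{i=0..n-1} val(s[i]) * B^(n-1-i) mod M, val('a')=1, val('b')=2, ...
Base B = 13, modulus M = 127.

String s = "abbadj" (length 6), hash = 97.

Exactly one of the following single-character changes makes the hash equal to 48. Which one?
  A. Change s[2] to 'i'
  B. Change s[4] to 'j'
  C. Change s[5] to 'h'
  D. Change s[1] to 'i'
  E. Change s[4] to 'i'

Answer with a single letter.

Option A: s[2]='b'->'i', delta=(9-2)*13^3 mod 127 = 12, hash=97+12 mod 127 = 109
Option B: s[4]='d'->'j', delta=(10-4)*13^1 mod 127 = 78, hash=97+78 mod 127 = 48 <-- target
Option C: s[5]='j'->'h', delta=(8-10)*13^0 mod 127 = 125, hash=97+125 mod 127 = 95
Option D: s[1]='b'->'i', delta=(9-2)*13^4 mod 127 = 29, hash=97+29 mod 127 = 126
Option E: s[4]='d'->'i', delta=(9-4)*13^1 mod 127 = 65, hash=97+65 mod 127 = 35

Answer: B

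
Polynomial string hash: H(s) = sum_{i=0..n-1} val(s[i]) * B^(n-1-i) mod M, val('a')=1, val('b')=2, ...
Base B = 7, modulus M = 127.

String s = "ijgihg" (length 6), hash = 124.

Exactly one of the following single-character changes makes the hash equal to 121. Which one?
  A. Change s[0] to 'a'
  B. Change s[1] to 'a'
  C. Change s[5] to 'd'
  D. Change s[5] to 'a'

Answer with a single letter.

Answer: C

Derivation:
Option A: s[0]='i'->'a', delta=(1-9)*7^5 mod 127 = 37, hash=124+37 mod 127 = 34
Option B: s[1]='j'->'a', delta=(1-10)*7^4 mod 127 = 108, hash=124+108 mod 127 = 105
Option C: s[5]='g'->'d', delta=(4-7)*7^0 mod 127 = 124, hash=124+124 mod 127 = 121 <-- target
Option D: s[5]='g'->'a', delta=(1-7)*7^0 mod 127 = 121, hash=124+121 mod 127 = 118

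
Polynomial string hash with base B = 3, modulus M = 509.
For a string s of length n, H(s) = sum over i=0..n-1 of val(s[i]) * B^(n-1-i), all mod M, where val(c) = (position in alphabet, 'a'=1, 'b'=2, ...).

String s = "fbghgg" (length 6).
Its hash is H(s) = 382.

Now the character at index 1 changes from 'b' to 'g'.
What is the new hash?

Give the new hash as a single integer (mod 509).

val('b') = 2, val('g') = 7
Position k = 1, exponent = n-1-k = 4
B^4 mod M = 3^4 mod 509 = 81
Delta = (7 - 2) * 81 mod 509 = 405
New hash = (382 + 405) mod 509 = 278

Answer: 278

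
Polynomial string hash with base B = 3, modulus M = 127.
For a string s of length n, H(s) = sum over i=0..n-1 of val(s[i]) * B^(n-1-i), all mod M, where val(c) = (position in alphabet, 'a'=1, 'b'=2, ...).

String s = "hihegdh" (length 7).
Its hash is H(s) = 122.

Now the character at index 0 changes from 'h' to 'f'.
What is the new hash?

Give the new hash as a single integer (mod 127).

val('h') = 8, val('f') = 6
Position k = 0, exponent = n-1-k = 6
B^6 mod M = 3^6 mod 127 = 94
Delta = (6 - 8) * 94 mod 127 = 66
New hash = (122 + 66) mod 127 = 61

Answer: 61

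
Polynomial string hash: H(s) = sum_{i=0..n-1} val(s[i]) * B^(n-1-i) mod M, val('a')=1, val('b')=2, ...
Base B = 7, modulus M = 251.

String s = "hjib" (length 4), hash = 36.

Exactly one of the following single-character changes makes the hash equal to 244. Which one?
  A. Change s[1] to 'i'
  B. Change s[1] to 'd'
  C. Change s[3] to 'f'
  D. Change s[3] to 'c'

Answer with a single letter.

Answer: B

Derivation:
Option A: s[1]='j'->'i', delta=(9-10)*7^2 mod 251 = 202, hash=36+202 mod 251 = 238
Option B: s[1]='j'->'d', delta=(4-10)*7^2 mod 251 = 208, hash=36+208 mod 251 = 244 <-- target
Option C: s[3]='b'->'f', delta=(6-2)*7^0 mod 251 = 4, hash=36+4 mod 251 = 40
Option D: s[3]='b'->'c', delta=(3-2)*7^0 mod 251 = 1, hash=36+1 mod 251 = 37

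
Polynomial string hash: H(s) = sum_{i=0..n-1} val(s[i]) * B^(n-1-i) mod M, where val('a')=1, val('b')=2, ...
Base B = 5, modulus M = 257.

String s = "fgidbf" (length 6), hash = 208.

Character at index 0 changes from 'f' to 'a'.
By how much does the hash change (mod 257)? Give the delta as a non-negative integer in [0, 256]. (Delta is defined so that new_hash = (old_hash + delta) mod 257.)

Answer: 52

Derivation:
Delta formula: (val(new) - val(old)) * B^(n-1-k) mod M
  val('a') - val('f') = 1 - 6 = -5
  B^(n-1-k) = 5^5 mod 257 = 41
  Delta = -5 * 41 mod 257 = 52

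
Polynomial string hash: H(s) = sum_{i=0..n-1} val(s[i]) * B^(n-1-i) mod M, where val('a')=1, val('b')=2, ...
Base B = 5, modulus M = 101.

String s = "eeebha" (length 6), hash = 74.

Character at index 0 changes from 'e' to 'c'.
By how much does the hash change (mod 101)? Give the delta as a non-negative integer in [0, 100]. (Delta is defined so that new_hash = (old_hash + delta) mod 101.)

Answer: 12

Derivation:
Delta formula: (val(new) - val(old)) * B^(n-1-k) mod M
  val('c') - val('e') = 3 - 5 = -2
  B^(n-1-k) = 5^5 mod 101 = 95
  Delta = -2 * 95 mod 101 = 12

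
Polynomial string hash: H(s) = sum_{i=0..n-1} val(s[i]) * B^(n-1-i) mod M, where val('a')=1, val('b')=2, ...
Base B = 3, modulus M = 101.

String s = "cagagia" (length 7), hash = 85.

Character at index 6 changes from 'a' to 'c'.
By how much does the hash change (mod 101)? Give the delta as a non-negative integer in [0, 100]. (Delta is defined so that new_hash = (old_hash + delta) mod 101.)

Delta formula: (val(new) - val(old)) * B^(n-1-k) mod M
  val('c') - val('a') = 3 - 1 = 2
  B^(n-1-k) = 3^0 mod 101 = 1
  Delta = 2 * 1 mod 101 = 2

Answer: 2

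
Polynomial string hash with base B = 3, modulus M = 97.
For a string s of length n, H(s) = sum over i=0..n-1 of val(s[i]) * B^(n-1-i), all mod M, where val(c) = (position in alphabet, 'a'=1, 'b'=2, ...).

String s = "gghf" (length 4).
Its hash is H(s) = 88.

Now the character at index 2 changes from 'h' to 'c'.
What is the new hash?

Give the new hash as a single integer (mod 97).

val('h') = 8, val('c') = 3
Position k = 2, exponent = n-1-k = 1
B^1 mod M = 3^1 mod 97 = 3
Delta = (3 - 8) * 3 mod 97 = 82
New hash = (88 + 82) mod 97 = 73

Answer: 73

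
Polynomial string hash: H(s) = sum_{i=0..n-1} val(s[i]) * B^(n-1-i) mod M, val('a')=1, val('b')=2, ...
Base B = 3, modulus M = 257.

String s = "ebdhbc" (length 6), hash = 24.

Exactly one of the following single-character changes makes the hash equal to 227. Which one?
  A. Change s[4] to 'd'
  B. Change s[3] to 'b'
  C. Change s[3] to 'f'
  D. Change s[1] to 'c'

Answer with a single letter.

Option A: s[4]='b'->'d', delta=(4-2)*3^1 mod 257 = 6, hash=24+6 mod 257 = 30
Option B: s[3]='h'->'b', delta=(2-8)*3^2 mod 257 = 203, hash=24+203 mod 257 = 227 <-- target
Option C: s[3]='h'->'f', delta=(6-8)*3^2 mod 257 = 239, hash=24+239 mod 257 = 6
Option D: s[1]='b'->'c', delta=(3-2)*3^4 mod 257 = 81, hash=24+81 mod 257 = 105

Answer: B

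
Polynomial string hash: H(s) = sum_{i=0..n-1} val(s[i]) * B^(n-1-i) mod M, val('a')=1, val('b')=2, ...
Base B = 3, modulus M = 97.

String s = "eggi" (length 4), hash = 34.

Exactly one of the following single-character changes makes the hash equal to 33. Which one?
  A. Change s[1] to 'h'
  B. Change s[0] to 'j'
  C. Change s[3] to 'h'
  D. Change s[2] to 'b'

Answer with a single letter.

Answer: C

Derivation:
Option A: s[1]='g'->'h', delta=(8-7)*3^2 mod 97 = 9, hash=34+9 mod 97 = 43
Option B: s[0]='e'->'j', delta=(10-5)*3^3 mod 97 = 38, hash=34+38 mod 97 = 72
Option C: s[3]='i'->'h', delta=(8-9)*3^0 mod 97 = 96, hash=34+96 mod 97 = 33 <-- target
Option D: s[2]='g'->'b', delta=(2-7)*3^1 mod 97 = 82, hash=34+82 mod 97 = 19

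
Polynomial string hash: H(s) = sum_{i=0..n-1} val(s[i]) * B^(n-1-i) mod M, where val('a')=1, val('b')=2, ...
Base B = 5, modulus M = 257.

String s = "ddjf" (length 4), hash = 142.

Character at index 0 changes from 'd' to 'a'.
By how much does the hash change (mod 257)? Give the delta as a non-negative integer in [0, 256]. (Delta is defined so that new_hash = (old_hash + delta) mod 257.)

Answer: 139

Derivation:
Delta formula: (val(new) - val(old)) * B^(n-1-k) mod M
  val('a') - val('d') = 1 - 4 = -3
  B^(n-1-k) = 5^3 mod 257 = 125
  Delta = -3 * 125 mod 257 = 139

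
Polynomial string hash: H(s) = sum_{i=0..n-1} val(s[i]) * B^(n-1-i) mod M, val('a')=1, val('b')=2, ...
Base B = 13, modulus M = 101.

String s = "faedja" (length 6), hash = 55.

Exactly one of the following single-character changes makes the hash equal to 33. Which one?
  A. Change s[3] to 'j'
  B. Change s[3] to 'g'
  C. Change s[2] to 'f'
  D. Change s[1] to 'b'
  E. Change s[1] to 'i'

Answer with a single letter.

Answer: D

Derivation:
Option A: s[3]='d'->'j', delta=(10-4)*13^2 mod 101 = 4, hash=55+4 mod 101 = 59
Option B: s[3]='d'->'g', delta=(7-4)*13^2 mod 101 = 2, hash=55+2 mod 101 = 57
Option C: s[2]='e'->'f', delta=(6-5)*13^3 mod 101 = 76, hash=55+76 mod 101 = 30
Option D: s[1]='a'->'b', delta=(2-1)*13^4 mod 101 = 79, hash=55+79 mod 101 = 33 <-- target
Option E: s[1]='a'->'i', delta=(9-1)*13^4 mod 101 = 26, hash=55+26 mod 101 = 81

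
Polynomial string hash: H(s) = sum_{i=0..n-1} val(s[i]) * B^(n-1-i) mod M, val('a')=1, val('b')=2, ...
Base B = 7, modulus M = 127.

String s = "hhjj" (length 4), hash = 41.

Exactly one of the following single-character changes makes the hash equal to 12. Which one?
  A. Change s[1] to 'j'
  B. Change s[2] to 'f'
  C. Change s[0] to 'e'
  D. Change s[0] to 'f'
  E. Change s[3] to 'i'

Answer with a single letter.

Answer: A

Derivation:
Option A: s[1]='h'->'j', delta=(10-8)*7^2 mod 127 = 98, hash=41+98 mod 127 = 12 <-- target
Option B: s[2]='j'->'f', delta=(6-10)*7^1 mod 127 = 99, hash=41+99 mod 127 = 13
Option C: s[0]='h'->'e', delta=(5-8)*7^3 mod 127 = 114, hash=41+114 mod 127 = 28
Option D: s[0]='h'->'f', delta=(6-8)*7^3 mod 127 = 76, hash=41+76 mod 127 = 117
Option E: s[3]='j'->'i', delta=(9-10)*7^0 mod 127 = 126, hash=41+126 mod 127 = 40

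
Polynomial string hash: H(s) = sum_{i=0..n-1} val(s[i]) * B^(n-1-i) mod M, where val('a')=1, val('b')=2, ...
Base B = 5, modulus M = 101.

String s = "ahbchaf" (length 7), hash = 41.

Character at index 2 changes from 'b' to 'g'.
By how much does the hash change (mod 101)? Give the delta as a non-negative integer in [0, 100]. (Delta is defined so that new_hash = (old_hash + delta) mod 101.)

Answer: 95

Derivation:
Delta formula: (val(new) - val(old)) * B^(n-1-k) mod M
  val('g') - val('b') = 7 - 2 = 5
  B^(n-1-k) = 5^4 mod 101 = 19
  Delta = 5 * 19 mod 101 = 95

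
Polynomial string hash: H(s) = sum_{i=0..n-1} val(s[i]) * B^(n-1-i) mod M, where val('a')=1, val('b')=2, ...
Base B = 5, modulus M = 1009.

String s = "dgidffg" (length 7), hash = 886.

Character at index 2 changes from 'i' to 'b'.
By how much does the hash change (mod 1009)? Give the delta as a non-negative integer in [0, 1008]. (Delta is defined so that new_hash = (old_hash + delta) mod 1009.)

Delta formula: (val(new) - val(old)) * B^(n-1-k) mod M
  val('b') - val('i') = 2 - 9 = -7
  B^(n-1-k) = 5^4 mod 1009 = 625
  Delta = -7 * 625 mod 1009 = 670

Answer: 670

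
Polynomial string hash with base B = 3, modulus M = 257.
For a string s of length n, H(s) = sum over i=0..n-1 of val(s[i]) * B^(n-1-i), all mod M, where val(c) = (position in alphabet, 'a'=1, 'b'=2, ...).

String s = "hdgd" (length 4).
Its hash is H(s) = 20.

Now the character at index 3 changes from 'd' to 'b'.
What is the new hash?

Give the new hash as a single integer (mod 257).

val('d') = 4, val('b') = 2
Position k = 3, exponent = n-1-k = 0
B^0 mod M = 3^0 mod 257 = 1
Delta = (2 - 4) * 1 mod 257 = 255
New hash = (20 + 255) mod 257 = 18

Answer: 18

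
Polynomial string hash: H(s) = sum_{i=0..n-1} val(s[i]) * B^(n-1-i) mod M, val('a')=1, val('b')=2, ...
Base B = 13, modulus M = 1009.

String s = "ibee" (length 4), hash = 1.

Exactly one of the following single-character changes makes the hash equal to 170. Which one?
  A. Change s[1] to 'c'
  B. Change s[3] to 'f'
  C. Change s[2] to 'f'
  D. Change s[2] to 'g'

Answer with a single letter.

Answer: A

Derivation:
Option A: s[1]='b'->'c', delta=(3-2)*13^2 mod 1009 = 169, hash=1+169 mod 1009 = 170 <-- target
Option B: s[3]='e'->'f', delta=(6-5)*13^0 mod 1009 = 1, hash=1+1 mod 1009 = 2
Option C: s[2]='e'->'f', delta=(6-5)*13^1 mod 1009 = 13, hash=1+13 mod 1009 = 14
Option D: s[2]='e'->'g', delta=(7-5)*13^1 mod 1009 = 26, hash=1+26 mod 1009 = 27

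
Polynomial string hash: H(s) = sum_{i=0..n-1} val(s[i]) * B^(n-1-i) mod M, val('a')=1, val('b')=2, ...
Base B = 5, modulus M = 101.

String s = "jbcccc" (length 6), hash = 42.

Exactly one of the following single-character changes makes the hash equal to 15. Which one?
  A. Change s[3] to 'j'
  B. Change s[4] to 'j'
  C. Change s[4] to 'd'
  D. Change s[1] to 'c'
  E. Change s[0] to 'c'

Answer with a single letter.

Answer: A

Derivation:
Option A: s[3]='c'->'j', delta=(10-3)*5^2 mod 101 = 74, hash=42+74 mod 101 = 15 <-- target
Option B: s[4]='c'->'j', delta=(10-3)*5^1 mod 101 = 35, hash=42+35 mod 101 = 77
Option C: s[4]='c'->'d', delta=(4-3)*5^1 mod 101 = 5, hash=42+5 mod 101 = 47
Option D: s[1]='b'->'c', delta=(3-2)*5^4 mod 101 = 19, hash=42+19 mod 101 = 61
Option E: s[0]='j'->'c', delta=(3-10)*5^5 mod 101 = 42, hash=42+42 mod 101 = 84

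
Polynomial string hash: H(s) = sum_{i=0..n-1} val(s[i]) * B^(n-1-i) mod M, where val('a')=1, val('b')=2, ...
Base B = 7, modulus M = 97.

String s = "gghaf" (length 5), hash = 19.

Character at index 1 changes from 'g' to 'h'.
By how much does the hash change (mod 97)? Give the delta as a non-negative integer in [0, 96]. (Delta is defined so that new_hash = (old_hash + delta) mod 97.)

Delta formula: (val(new) - val(old)) * B^(n-1-k) mod M
  val('h') - val('g') = 8 - 7 = 1
  B^(n-1-k) = 7^3 mod 97 = 52
  Delta = 1 * 52 mod 97 = 52

Answer: 52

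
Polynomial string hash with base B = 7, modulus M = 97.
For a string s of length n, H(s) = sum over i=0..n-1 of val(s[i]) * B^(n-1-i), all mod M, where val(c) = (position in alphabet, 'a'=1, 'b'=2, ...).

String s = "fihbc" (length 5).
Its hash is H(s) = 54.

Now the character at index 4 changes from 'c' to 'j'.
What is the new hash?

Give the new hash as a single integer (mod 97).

Answer: 61

Derivation:
val('c') = 3, val('j') = 10
Position k = 4, exponent = n-1-k = 0
B^0 mod M = 7^0 mod 97 = 1
Delta = (10 - 3) * 1 mod 97 = 7
New hash = (54 + 7) mod 97 = 61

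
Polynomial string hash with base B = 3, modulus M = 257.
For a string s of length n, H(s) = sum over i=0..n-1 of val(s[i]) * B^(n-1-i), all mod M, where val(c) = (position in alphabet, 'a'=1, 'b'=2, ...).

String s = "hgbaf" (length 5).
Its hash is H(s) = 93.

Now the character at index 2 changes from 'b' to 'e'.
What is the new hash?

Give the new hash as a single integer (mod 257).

Answer: 120

Derivation:
val('b') = 2, val('e') = 5
Position k = 2, exponent = n-1-k = 2
B^2 mod M = 3^2 mod 257 = 9
Delta = (5 - 2) * 9 mod 257 = 27
New hash = (93 + 27) mod 257 = 120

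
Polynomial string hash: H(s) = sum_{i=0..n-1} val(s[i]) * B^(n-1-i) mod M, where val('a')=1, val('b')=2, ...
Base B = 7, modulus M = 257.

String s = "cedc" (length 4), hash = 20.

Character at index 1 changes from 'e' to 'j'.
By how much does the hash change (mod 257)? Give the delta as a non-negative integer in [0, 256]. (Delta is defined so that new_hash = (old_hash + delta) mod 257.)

Delta formula: (val(new) - val(old)) * B^(n-1-k) mod M
  val('j') - val('e') = 10 - 5 = 5
  B^(n-1-k) = 7^2 mod 257 = 49
  Delta = 5 * 49 mod 257 = 245

Answer: 245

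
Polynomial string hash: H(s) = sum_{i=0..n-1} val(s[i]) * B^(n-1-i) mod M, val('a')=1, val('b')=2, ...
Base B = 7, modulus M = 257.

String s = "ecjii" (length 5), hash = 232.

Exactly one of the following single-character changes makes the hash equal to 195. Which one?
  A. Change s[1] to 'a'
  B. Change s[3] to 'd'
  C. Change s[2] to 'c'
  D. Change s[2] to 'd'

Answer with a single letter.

Option A: s[1]='c'->'a', delta=(1-3)*7^3 mod 257 = 85, hash=232+85 mod 257 = 60
Option B: s[3]='i'->'d', delta=(4-9)*7^1 mod 257 = 222, hash=232+222 mod 257 = 197
Option C: s[2]='j'->'c', delta=(3-10)*7^2 mod 257 = 171, hash=232+171 mod 257 = 146
Option D: s[2]='j'->'d', delta=(4-10)*7^2 mod 257 = 220, hash=232+220 mod 257 = 195 <-- target

Answer: D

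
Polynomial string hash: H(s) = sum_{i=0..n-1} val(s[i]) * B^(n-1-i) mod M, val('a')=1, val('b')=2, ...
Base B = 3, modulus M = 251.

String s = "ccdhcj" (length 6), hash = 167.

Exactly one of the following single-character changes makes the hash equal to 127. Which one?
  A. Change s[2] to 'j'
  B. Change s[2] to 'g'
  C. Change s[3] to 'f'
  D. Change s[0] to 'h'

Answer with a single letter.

Answer: D

Derivation:
Option A: s[2]='d'->'j', delta=(10-4)*3^3 mod 251 = 162, hash=167+162 mod 251 = 78
Option B: s[2]='d'->'g', delta=(7-4)*3^3 mod 251 = 81, hash=167+81 mod 251 = 248
Option C: s[3]='h'->'f', delta=(6-8)*3^2 mod 251 = 233, hash=167+233 mod 251 = 149
Option D: s[0]='c'->'h', delta=(8-3)*3^5 mod 251 = 211, hash=167+211 mod 251 = 127 <-- target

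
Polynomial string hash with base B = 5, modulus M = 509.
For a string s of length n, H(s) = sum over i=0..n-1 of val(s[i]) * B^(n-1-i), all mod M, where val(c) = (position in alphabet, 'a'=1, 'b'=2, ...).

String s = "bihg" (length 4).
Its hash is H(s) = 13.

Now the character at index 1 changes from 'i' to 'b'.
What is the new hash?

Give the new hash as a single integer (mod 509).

Answer: 347

Derivation:
val('i') = 9, val('b') = 2
Position k = 1, exponent = n-1-k = 2
B^2 mod M = 5^2 mod 509 = 25
Delta = (2 - 9) * 25 mod 509 = 334
New hash = (13 + 334) mod 509 = 347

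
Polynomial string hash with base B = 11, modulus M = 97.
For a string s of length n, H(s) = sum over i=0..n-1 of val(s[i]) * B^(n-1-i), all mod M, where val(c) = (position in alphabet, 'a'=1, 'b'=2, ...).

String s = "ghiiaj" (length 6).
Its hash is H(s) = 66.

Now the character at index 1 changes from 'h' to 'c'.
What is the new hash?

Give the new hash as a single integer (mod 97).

val('h') = 8, val('c') = 3
Position k = 1, exponent = n-1-k = 4
B^4 mod M = 11^4 mod 97 = 91
Delta = (3 - 8) * 91 mod 97 = 30
New hash = (66 + 30) mod 97 = 96

Answer: 96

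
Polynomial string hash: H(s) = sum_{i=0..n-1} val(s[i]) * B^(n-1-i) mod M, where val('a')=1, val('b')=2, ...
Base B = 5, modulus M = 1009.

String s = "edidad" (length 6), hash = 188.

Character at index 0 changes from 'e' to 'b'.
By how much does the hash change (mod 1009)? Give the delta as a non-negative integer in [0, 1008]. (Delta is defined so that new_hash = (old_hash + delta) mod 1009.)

Delta formula: (val(new) - val(old)) * B^(n-1-k) mod M
  val('b') - val('e') = 2 - 5 = -3
  B^(n-1-k) = 5^5 mod 1009 = 98
  Delta = -3 * 98 mod 1009 = 715

Answer: 715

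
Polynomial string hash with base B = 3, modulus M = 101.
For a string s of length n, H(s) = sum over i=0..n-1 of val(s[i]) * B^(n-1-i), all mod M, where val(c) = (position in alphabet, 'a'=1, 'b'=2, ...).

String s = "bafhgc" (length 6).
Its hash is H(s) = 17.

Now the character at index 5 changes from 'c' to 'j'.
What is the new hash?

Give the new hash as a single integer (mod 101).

Answer: 24

Derivation:
val('c') = 3, val('j') = 10
Position k = 5, exponent = n-1-k = 0
B^0 mod M = 3^0 mod 101 = 1
Delta = (10 - 3) * 1 mod 101 = 7
New hash = (17 + 7) mod 101 = 24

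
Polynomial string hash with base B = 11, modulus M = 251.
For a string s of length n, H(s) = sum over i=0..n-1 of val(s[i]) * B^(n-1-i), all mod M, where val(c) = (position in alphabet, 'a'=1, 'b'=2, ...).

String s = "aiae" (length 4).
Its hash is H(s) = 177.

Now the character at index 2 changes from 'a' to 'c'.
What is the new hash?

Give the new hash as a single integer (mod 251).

val('a') = 1, val('c') = 3
Position k = 2, exponent = n-1-k = 1
B^1 mod M = 11^1 mod 251 = 11
Delta = (3 - 1) * 11 mod 251 = 22
New hash = (177 + 22) mod 251 = 199

Answer: 199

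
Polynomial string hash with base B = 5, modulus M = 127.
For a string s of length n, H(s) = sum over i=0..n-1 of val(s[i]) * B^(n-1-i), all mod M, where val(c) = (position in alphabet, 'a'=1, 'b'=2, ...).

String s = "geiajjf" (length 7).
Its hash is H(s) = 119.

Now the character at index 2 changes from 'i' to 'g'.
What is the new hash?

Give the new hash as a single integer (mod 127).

Answer: 12

Derivation:
val('i') = 9, val('g') = 7
Position k = 2, exponent = n-1-k = 4
B^4 mod M = 5^4 mod 127 = 117
Delta = (7 - 9) * 117 mod 127 = 20
New hash = (119 + 20) mod 127 = 12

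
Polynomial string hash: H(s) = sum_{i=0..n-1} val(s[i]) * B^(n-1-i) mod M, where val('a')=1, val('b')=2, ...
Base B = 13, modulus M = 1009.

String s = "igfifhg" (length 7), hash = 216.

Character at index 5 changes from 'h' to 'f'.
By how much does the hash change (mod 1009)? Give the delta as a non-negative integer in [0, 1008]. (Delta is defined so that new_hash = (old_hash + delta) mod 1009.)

Delta formula: (val(new) - val(old)) * B^(n-1-k) mod M
  val('f') - val('h') = 6 - 8 = -2
  B^(n-1-k) = 13^1 mod 1009 = 13
  Delta = -2 * 13 mod 1009 = 983

Answer: 983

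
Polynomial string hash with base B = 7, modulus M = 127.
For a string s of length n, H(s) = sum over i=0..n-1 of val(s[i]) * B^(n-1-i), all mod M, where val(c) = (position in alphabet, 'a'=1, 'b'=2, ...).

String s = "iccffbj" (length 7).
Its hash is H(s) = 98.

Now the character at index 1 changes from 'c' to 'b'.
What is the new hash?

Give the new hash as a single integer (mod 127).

val('c') = 3, val('b') = 2
Position k = 1, exponent = n-1-k = 5
B^5 mod M = 7^5 mod 127 = 43
Delta = (2 - 3) * 43 mod 127 = 84
New hash = (98 + 84) mod 127 = 55

Answer: 55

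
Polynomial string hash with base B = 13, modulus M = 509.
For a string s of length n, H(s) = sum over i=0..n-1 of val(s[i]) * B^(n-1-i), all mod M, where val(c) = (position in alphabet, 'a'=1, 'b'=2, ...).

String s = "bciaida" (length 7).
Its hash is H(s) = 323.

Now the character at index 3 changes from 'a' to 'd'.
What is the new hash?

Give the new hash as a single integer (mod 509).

Answer: 297

Derivation:
val('a') = 1, val('d') = 4
Position k = 3, exponent = n-1-k = 3
B^3 mod M = 13^3 mod 509 = 161
Delta = (4 - 1) * 161 mod 509 = 483
New hash = (323 + 483) mod 509 = 297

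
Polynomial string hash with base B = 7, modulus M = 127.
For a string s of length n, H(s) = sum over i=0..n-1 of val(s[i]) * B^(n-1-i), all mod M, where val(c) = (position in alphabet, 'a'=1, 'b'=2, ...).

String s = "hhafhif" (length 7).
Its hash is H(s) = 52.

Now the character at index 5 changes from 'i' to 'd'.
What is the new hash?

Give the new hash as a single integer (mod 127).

val('i') = 9, val('d') = 4
Position k = 5, exponent = n-1-k = 1
B^1 mod M = 7^1 mod 127 = 7
Delta = (4 - 9) * 7 mod 127 = 92
New hash = (52 + 92) mod 127 = 17

Answer: 17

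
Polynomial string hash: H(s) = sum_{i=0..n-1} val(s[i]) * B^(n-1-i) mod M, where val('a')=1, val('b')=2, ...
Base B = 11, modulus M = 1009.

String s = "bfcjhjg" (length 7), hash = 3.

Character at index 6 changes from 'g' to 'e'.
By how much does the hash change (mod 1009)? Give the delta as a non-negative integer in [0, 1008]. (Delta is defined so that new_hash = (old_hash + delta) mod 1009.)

Delta formula: (val(new) - val(old)) * B^(n-1-k) mod M
  val('e') - val('g') = 5 - 7 = -2
  B^(n-1-k) = 11^0 mod 1009 = 1
  Delta = -2 * 1 mod 1009 = 1007

Answer: 1007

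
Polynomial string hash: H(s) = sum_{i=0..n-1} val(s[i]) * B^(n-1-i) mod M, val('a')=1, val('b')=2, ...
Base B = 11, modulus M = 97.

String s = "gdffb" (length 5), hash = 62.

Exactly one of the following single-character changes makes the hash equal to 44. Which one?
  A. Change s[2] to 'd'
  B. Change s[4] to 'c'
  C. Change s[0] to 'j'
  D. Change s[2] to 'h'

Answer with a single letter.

Option A: s[2]='f'->'d', delta=(4-6)*11^2 mod 97 = 49, hash=62+49 mod 97 = 14
Option B: s[4]='b'->'c', delta=(3-2)*11^0 mod 97 = 1, hash=62+1 mod 97 = 63
Option C: s[0]='g'->'j', delta=(10-7)*11^4 mod 97 = 79, hash=62+79 mod 97 = 44 <-- target
Option D: s[2]='f'->'h', delta=(8-6)*11^2 mod 97 = 48, hash=62+48 mod 97 = 13

Answer: C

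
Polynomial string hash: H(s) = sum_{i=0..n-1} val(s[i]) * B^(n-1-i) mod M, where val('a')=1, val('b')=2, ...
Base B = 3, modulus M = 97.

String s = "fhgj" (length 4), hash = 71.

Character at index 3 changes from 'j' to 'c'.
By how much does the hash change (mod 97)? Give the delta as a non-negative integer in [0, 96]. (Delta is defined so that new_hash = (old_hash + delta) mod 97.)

Answer: 90

Derivation:
Delta formula: (val(new) - val(old)) * B^(n-1-k) mod M
  val('c') - val('j') = 3 - 10 = -7
  B^(n-1-k) = 3^0 mod 97 = 1
  Delta = -7 * 1 mod 97 = 90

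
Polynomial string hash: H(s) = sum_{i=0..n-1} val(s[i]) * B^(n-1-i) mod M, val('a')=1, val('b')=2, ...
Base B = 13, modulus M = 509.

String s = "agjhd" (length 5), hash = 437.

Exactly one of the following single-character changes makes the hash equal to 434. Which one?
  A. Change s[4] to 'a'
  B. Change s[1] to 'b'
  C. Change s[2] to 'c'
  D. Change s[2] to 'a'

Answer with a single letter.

Answer: A

Derivation:
Option A: s[4]='d'->'a', delta=(1-4)*13^0 mod 509 = 506, hash=437+506 mod 509 = 434 <-- target
Option B: s[1]='g'->'b', delta=(2-7)*13^3 mod 509 = 213, hash=437+213 mod 509 = 141
Option C: s[2]='j'->'c', delta=(3-10)*13^2 mod 509 = 344, hash=437+344 mod 509 = 272
Option D: s[2]='j'->'a', delta=(1-10)*13^2 mod 509 = 6, hash=437+6 mod 509 = 443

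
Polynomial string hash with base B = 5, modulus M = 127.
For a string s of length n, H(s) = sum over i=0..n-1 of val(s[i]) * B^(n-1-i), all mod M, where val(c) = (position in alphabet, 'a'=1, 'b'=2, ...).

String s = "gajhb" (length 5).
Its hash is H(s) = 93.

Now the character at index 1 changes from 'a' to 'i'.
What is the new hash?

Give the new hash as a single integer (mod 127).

Answer: 77

Derivation:
val('a') = 1, val('i') = 9
Position k = 1, exponent = n-1-k = 3
B^3 mod M = 5^3 mod 127 = 125
Delta = (9 - 1) * 125 mod 127 = 111
New hash = (93 + 111) mod 127 = 77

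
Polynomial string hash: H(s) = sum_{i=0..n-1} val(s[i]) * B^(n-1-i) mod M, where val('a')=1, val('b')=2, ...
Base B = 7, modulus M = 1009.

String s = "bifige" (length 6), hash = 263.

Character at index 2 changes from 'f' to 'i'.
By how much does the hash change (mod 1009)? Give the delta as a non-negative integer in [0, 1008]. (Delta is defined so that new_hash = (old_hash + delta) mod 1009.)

Answer: 20

Derivation:
Delta formula: (val(new) - val(old)) * B^(n-1-k) mod M
  val('i') - val('f') = 9 - 6 = 3
  B^(n-1-k) = 7^3 mod 1009 = 343
  Delta = 3 * 343 mod 1009 = 20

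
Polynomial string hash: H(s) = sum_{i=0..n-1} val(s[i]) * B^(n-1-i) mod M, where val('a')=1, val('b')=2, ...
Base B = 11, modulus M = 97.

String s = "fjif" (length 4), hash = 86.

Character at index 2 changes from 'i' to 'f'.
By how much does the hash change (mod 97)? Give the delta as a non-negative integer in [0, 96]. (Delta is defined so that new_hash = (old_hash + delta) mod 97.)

Delta formula: (val(new) - val(old)) * B^(n-1-k) mod M
  val('f') - val('i') = 6 - 9 = -3
  B^(n-1-k) = 11^1 mod 97 = 11
  Delta = -3 * 11 mod 97 = 64

Answer: 64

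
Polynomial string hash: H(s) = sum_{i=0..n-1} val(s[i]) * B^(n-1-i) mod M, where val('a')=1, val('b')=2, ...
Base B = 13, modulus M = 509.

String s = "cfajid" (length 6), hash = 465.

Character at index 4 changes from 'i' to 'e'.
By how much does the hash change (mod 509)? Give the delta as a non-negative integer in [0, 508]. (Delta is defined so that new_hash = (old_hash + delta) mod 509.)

Delta formula: (val(new) - val(old)) * B^(n-1-k) mod M
  val('e') - val('i') = 5 - 9 = -4
  B^(n-1-k) = 13^1 mod 509 = 13
  Delta = -4 * 13 mod 509 = 457

Answer: 457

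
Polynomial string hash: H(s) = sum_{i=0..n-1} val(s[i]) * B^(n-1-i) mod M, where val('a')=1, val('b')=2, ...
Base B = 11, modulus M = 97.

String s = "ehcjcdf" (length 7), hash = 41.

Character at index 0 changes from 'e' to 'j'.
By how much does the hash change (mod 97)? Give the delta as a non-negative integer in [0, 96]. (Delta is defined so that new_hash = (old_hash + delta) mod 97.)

Delta formula: (val(new) - val(old)) * B^(n-1-k) mod M
  val('j') - val('e') = 10 - 5 = 5
  B^(n-1-k) = 11^6 mod 97 = 50
  Delta = 5 * 50 mod 97 = 56

Answer: 56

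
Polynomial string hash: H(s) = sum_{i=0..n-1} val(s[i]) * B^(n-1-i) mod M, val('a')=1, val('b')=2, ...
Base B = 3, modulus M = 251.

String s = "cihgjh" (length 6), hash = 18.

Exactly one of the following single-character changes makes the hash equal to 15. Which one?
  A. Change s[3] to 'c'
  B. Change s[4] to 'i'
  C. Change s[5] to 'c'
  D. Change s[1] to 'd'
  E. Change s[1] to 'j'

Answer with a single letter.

Answer: B

Derivation:
Option A: s[3]='g'->'c', delta=(3-7)*3^2 mod 251 = 215, hash=18+215 mod 251 = 233
Option B: s[4]='j'->'i', delta=(9-10)*3^1 mod 251 = 248, hash=18+248 mod 251 = 15 <-- target
Option C: s[5]='h'->'c', delta=(3-8)*3^0 mod 251 = 246, hash=18+246 mod 251 = 13
Option D: s[1]='i'->'d', delta=(4-9)*3^4 mod 251 = 97, hash=18+97 mod 251 = 115
Option E: s[1]='i'->'j', delta=(10-9)*3^4 mod 251 = 81, hash=18+81 mod 251 = 99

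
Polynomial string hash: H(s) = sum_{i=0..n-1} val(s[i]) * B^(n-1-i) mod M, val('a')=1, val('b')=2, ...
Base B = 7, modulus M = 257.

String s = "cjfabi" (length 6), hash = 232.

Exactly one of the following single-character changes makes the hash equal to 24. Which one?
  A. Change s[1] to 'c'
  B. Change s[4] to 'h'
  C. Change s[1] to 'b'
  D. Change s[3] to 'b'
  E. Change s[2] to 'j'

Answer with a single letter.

Answer: D

Derivation:
Option A: s[1]='j'->'c', delta=(3-10)*7^4 mod 257 = 155, hash=232+155 mod 257 = 130
Option B: s[4]='b'->'h', delta=(8-2)*7^1 mod 257 = 42, hash=232+42 mod 257 = 17
Option C: s[1]='j'->'b', delta=(2-10)*7^4 mod 257 = 67, hash=232+67 mod 257 = 42
Option D: s[3]='a'->'b', delta=(2-1)*7^2 mod 257 = 49, hash=232+49 mod 257 = 24 <-- target
Option E: s[2]='f'->'j', delta=(10-6)*7^3 mod 257 = 87, hash=232+87 mod 257 = 62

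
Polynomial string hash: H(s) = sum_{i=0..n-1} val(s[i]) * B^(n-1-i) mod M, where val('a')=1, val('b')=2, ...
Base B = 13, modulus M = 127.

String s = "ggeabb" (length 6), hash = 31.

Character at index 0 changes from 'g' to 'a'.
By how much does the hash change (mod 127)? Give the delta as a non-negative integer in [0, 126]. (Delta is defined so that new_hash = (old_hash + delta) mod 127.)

Answer: 76

Derivation:
Delta formula: (val(new) - val(old)) * B^(n-1-k) mod M
  val('a') - val('g') = 1 - 7 = -6
  B^(n-1-k) = 13^5 mod 127 = 72
  Delta = -6 * 72 mod 127 = 76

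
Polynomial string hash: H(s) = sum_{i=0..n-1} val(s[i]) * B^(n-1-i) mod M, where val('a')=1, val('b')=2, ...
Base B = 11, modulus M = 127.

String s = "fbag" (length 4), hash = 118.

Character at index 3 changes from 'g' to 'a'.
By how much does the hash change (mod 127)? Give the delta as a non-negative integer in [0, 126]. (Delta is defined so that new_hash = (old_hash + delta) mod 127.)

Delta formula: (val(new) - val(old)) * B^(n-1-k) mod M
  val('a') - val('g') = 1 - 7 = -6
  B^(n-1-k) = 11^0 mod 127 = 1
  Delta = -6 * 1 mod 127 = 121

Answer: 121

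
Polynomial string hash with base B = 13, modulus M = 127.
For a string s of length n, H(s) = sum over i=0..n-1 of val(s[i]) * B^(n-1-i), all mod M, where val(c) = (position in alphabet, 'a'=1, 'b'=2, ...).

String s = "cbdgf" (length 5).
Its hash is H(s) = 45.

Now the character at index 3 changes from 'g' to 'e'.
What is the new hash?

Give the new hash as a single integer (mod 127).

Answer: 19

Derivation:
val('g') = 7, val('e') = 5
Position k = 3, exponent = n-1-k = 1
B^1 mod M = 13^1 mod 127 = 13
Delta = (5 - 7) * 13 mod 127 = 101
New hash = (45 + 101) mod 127 = 19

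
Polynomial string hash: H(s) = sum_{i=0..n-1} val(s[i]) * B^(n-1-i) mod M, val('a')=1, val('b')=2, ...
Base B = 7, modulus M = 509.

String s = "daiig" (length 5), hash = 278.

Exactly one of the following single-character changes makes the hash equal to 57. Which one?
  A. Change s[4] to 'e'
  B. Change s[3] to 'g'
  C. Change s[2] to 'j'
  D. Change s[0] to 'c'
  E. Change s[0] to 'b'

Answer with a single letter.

Answer: E

Derivation:
Option A: s[4]='g'->'e', delta=(5-7)*7^0 mod 509 = 507, hash=278+507 mod 509 = 276
Option B: s[3]='i'->'g', delta=(7-9)*7^1 mod 509 = 495, hash=278+495 mod 509 = 264
Option C: s[2]='i'->'j', delta=(10-9)*7^2 mod 509 = 49, hash=278+49 mod 509 = 327
Option D: s[0]='d'->'c', delta=(3-4)*7^4 mod 509 = 144, hash=278+144 mod 509 = 422
Option E: s[0]='d'->'b', delta=(2-4)*7^4 mod 509 = 288, hash=278+288 mod 509 = 57 <-- target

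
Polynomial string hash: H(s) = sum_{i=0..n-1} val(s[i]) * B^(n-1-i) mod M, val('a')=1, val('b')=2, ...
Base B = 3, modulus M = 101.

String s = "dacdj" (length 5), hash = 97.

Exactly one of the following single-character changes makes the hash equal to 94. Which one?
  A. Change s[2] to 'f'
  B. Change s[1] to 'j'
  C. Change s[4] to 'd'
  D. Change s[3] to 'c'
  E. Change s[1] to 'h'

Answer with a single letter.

Option A: s[2]='c'->'f', delta=(6-3)*3^2 mod 101 = 27, hash=97+27 mod 101 = 23
Option B: s[1]='a'->'j', delta=(10-1)*3^3 mod 101 = 41, hash=97+41 mod 101 = 37
Option C: s[4]='j'->'d', delta=(4-10)*3^0 mod 101 = 95, hash=97+95 mod 101 = 91
Option D: s[3]='d'->'c', delta=(3-4)*3^1 mod 101 = 98, hash=97+98 mod 101 = 94 <-- target
Option E: s[1]='a'->'h', delta=(8-1)*3^3 mod 101 = 88, hash=97+88 mod 101 = 84

Answer: D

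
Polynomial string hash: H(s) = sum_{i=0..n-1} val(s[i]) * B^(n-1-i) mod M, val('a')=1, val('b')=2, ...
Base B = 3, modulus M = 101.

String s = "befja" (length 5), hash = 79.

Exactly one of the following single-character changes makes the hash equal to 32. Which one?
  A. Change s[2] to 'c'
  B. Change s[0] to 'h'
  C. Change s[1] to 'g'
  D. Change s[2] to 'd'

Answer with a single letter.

Option A: s[2]='f'->'c', delta=(3-6)*3^2 mod 101 = 74, hash=79+74 mod 101 = 52
Option B: s[0]='b'->'h', delta=(8-2)*3^4 mod 101 = 82, hash=79+82 mod 101 = 60
Option C: s[1]='e'->'g', delta=(7-5)*3^3 mod 101 = 54, hash=79+54 mod 101 = 32 <-- target
Option D: s[2]='f'->'d', delta=(4-6)*3^2 mod 101 = 83, hash=79+83 mod 101 = 61

Answer: C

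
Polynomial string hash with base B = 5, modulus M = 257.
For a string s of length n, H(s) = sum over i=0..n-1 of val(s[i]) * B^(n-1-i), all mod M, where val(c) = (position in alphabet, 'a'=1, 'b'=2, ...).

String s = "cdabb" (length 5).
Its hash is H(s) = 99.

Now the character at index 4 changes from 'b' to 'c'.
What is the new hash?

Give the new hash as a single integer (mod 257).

Answer: 100

Derivation:
val('b') = 2, val('c') = 3
Position k = 4, exponent = n-1-k = 0
B^0 mod M = 5^0 mod 257 = 1
Delta = (3 - 2) * 1 mod 257 = 1
New hash = (99 + 1) mod 257 = 100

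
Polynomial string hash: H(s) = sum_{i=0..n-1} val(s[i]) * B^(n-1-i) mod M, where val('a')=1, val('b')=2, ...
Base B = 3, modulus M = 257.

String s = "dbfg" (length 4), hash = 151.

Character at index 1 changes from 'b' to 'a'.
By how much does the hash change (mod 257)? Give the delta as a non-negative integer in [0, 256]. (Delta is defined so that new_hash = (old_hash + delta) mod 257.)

Answer: 248

Derivation:
Delta formula: (val(new) - val(old)) * B^(n-1-k) mod M
  val('a') - val('b') = 1 - 2 = -1
  B^(n-1-k) = 3^2 mod 257 = 9
  Delta = -1 * 9 mod 257 = 248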